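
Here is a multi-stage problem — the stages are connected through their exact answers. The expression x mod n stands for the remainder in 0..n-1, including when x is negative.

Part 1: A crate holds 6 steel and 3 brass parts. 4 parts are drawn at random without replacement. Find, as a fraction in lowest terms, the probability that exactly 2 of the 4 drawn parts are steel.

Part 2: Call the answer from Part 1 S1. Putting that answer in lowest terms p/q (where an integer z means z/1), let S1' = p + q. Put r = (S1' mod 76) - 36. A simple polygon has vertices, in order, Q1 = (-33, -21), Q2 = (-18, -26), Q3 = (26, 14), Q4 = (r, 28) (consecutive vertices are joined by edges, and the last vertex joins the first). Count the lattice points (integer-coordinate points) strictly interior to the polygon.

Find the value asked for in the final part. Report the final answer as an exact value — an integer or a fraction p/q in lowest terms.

1571

Part 1: total draws C(9,4) = 126; favorable C(6,2)*C(3,2) = 45; P = 5/14; answer 5/14
Part 2: S1 = 5/14; threaded value p + q = 19; r = -17; cross terms: (-33*-26 - -18*-21)=480, (-18*14 - 26*-26)=424, (26*28 - -17*14)=966, (-17*-21 - -33*28)=1281; twice the area = |3151| = 3151; area = 3151/2; boundary points = 5 + 4 + 1 + 1 = 11; strictly interior points = area - boundary/2 + 1 = 1571; answer 1571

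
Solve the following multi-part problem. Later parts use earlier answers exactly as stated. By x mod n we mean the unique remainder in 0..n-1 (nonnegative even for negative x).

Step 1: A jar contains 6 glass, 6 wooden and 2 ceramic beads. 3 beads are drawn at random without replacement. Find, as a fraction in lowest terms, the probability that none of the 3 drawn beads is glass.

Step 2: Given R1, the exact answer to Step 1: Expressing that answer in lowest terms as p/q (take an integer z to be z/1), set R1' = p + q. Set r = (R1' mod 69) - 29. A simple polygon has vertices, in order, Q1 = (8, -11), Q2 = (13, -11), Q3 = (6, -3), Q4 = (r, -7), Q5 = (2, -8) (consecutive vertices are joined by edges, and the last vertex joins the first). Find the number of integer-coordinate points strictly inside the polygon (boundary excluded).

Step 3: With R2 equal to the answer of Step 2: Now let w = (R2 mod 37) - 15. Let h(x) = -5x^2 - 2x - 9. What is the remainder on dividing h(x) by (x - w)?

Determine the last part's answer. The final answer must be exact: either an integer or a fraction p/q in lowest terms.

-705

Step 1: total draws C(14,3) = 364; favorable C(8,3) = 56; P = 2/13; answer 2/13
Step 2: R1 = 2/13; threaded value p + q = 15; r = -14; cross terms: (8*-11 - 13*-11)=55, (13*-3 - 6*-11)=27, (6*-7 - -14*-3)=-84, (-14*-8 - 2*-7)=126, (2*-11 - 8*-8)=42; twice the area = |166| = 166; area = 83; boundary points = 5 + 1 + 4 + 1 + 3 = 14; strictly interior points = area - boundary/2 + 1 = 77; answer 77
Step 3: R2 = 77; w = -12; remainder = value at the root: -5*(-12)^2 - 2*(-12)^1 - 9 = (-720) + (24) + (-9) = -705; answer -705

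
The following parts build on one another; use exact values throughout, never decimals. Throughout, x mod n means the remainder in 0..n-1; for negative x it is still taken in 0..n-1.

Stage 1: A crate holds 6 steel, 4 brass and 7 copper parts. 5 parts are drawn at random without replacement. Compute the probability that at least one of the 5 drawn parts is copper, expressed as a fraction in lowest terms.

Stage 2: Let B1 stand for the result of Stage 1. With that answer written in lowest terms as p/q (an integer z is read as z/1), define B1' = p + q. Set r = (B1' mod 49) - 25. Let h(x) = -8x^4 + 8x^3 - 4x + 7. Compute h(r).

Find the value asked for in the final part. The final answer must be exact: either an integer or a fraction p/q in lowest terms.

Stage 1: total draws C(17,5) = 6188; complement C(10,5) = 252; favorable 6188 - 252 = 5936; P = 212/221; answer 212/221
Stage 2: B1 = 212/221; threaded value p + q = 433; r = 16; -8*(16)^4 + 8*(16)^3 - 4*(16)^1 + 7 = (-524288) + (32768) + (-64) + (7) = -491577; answer -491577

-491577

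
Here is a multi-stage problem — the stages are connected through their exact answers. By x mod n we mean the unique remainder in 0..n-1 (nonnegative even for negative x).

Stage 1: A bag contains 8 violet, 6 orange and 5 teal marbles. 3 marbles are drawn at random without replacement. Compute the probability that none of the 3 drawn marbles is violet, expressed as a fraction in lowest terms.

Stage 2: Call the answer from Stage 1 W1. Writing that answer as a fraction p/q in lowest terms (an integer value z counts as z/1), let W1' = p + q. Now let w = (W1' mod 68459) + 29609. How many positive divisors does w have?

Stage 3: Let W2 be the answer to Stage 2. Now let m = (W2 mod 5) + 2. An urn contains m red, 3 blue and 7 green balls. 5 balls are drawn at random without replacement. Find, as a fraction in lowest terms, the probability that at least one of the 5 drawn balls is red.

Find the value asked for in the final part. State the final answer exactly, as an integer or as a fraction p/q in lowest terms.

49/52

Stage 1: total draws C(19,3) = 969; favorable C(11,3) = 165; P = 55/323; answer 55/323
Stage 2: W1 = 55/323; threaded value p + q = 378; w = 29987; 29987 = 157 * 191; number of divisors = (1+1) * (1+1) = 4; answer 4
Stage 3: W2 = 4; m = 6; total draws C(16,5) = 4368; complement C(10,5) = 252; favorable 4368 - 252 = 4116; P = 49/52; answer 49/52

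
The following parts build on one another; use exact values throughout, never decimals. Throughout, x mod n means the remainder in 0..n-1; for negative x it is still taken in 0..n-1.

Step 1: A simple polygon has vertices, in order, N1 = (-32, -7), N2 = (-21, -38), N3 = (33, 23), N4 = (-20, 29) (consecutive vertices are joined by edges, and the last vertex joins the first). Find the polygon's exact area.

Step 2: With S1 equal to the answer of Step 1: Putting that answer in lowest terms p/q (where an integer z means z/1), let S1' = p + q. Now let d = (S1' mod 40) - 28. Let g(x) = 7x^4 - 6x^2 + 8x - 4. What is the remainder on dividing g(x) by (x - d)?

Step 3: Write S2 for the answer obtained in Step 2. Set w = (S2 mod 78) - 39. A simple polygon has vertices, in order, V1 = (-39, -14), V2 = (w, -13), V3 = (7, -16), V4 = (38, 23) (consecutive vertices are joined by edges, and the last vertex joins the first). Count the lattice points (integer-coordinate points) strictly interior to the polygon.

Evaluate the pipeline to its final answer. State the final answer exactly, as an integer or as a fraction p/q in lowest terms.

Step 1: cross terms: (-32*-38 - -21*-7)=1069, (-21*23 - 33*-38)=771, (33*29 - -20*23)=1417, (-20*-7 - -32*29)=1068; twice the area = |4325| = 4325; area = 4325/2; answer 4325/2
Step 2: S1 = 4325/2; threaded value p + q = 4327; d = -21; remainder = value at the root: 7*(-21)^4 - 6*(-21)^2 + 8*(-21)^1 - 4 = (1361367) + (-2646) + (-168) + (-4) = 1358549; answer 1358549
Step 3: S2 = 1358549; w = -16; cross terms: (-39*-13 - -16*-14)=283, (-16*-16 - 7*-13)=347, (7*23 - 38*-16)=769, (38*-14 - -39*23)=365; twice the area = |1764| = 1764; area = 882; boundary points = 1 + 1 + 1 + 1 = 4; strictly interior points = area - boundary/2 + 1 = 881; answer 881

881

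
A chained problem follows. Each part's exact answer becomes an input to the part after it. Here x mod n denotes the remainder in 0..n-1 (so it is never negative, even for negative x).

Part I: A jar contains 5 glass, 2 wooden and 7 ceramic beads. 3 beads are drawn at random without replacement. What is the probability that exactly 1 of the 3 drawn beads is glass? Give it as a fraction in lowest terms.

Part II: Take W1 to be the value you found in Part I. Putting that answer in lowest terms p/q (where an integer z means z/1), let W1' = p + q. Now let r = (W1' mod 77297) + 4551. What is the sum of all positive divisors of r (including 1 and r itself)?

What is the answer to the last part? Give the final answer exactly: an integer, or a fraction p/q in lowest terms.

Part I: total draws C(14,3) = 364; favorable C(5,1)*C(9,2) = 180; P = 45/91; answer 45/91
Part II: W1 = 45/91; threaded value p + q = 136; r = 4687; 4687 = 43 * 109; sigma = (1 + 43) * (1 + 109) = 44 * 110 = 4840; answer 4840

4840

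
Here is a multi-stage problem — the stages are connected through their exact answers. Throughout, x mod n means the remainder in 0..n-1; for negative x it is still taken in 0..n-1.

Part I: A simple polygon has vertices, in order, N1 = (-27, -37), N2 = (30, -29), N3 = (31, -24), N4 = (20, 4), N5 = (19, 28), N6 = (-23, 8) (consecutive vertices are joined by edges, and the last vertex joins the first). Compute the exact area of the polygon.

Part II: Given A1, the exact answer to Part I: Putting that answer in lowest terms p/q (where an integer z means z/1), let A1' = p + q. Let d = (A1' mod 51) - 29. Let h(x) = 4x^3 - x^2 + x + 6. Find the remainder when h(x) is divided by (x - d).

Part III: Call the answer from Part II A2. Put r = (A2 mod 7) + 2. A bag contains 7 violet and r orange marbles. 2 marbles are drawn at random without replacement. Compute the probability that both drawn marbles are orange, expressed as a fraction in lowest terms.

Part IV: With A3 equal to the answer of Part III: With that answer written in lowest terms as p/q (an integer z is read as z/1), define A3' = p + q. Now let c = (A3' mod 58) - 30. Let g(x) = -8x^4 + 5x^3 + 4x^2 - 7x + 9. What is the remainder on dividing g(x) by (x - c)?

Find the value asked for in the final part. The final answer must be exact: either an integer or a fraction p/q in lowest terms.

Part I: cross terms: (-27*-29 - 30*-37)=1893, (30*-24 - 31*-29)=179, (31*4 - 20*-24)=604, (20*28 - 19*4)=484, (19*8 - -23*28)=796, (-23*-37 - -27*8)=1067; twice the area = |5023| = 5023; area = 5023/2; answer 5023/2
Part II: A1 = 5023/2; threaded value p + q = 5025; d = -2; remainder = value at the root: 4*(-2)^3 - 1*(-2)^2 + 1*(-2)^1 + 6 = (-32) + (-4) + (-2) + (6) = -32; answer -32
Part III: A2 = -32; r = 5; total draws C(12,2) = 66; favorable C(5,2) = 10; P = 5/33; answer 5/33
Part IV: A3 = 5/33; threaded value p + q = 38; c = 8; remainder = value at the root: -8*(8)^4 + 5*(8)^3 + 4*(8)^2 - 7*(8)^1 + 9 = (-32768) + (2560) + (256) + (-56) + (9) = -29999; answer -29999

-29999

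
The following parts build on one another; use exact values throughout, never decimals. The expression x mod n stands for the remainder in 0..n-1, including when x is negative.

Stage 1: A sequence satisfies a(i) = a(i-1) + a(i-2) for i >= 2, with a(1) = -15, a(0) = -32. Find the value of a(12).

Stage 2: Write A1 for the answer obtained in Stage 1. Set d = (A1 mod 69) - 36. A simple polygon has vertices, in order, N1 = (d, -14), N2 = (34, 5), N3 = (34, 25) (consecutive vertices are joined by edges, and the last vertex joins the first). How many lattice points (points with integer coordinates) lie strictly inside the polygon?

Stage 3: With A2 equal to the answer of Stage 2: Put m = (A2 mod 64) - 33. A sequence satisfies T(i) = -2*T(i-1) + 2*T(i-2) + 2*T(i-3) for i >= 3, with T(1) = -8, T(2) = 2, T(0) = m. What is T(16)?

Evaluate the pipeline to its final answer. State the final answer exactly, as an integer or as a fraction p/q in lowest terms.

Stage 1: a(2) = 1*(-15) + 1*(-32) = -47; iterating: a(2)=-47, a(3)=-62, a(4)=-109, a(5)=-171, a(6)=-280, a(7)=-451, a(8)=-731, a(9)=-1182, a(10)=-1913, a(11)=-3095, a(12)=-5008; answer -5008
Stage 2: A1 = -5008; d = -7; cross terms: (-7*5 - 34*-14)=441, (34*25 - 34*5)=680, (34*-14 - -7*25)=-301; twice the area = |820| = 820; area = 410; boundary points = 1 + 20 + 1 = 22; strictly interior points = area - boundary/2 + 1 = 400; answer 400
Stage 3: A2 = 400; m = -17; T(3) = -2*(2) + 2*(-8) + 2*(-17) = -54; iterating: T(3)=-54, T(4)=96, T(5)=-296, T(6)=676, T(7)=-1752, T(8)=4264, T(9)=-10680, T(10)=26384, T(11)=-65600, T(12)=162608, T(13)=-403648, T(14)=1001312, T(15)=-2484704, T(16)=6164736; answer 6164736

6164736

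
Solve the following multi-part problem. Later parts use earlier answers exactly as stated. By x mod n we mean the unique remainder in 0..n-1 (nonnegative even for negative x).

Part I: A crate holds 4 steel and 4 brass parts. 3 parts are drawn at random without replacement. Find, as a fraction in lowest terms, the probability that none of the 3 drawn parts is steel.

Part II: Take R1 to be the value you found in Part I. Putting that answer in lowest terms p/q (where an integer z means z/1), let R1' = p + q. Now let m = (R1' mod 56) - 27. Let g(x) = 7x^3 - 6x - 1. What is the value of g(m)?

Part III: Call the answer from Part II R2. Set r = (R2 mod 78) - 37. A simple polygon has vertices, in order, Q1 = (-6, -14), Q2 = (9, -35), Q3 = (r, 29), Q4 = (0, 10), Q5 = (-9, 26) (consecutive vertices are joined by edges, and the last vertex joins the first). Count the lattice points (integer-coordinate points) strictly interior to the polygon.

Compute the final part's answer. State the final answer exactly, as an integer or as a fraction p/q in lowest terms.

1112

Part I: total draws C(8,3) = 56; favorable C(4,3) = 4; P = 1/14; answer 1/14
Part II: R1 = 1/14; threaded value p + q = 15; m = -12; 7*(-12)^3 - 6*(-12)^1 - 1 = (-12096) + (72) + (-1) = -12025; answer -12025
Part III: R2 = -12025; r = 28; cross terms: (-6*-35 - 9*-14)=336, (9*29 - 28*-35)=1241, (28*10 - 0*29)=280, (0*26 - -9*10)=90, (-9*-14 - -6*26)=282; twice the area = |2229| = 2229; area = 2229/2; boundary points = 3 + 1 + 1 + 1 + 1 = 7; strictly interior points = area - boundary/2 + 1 = 1112; answer 1112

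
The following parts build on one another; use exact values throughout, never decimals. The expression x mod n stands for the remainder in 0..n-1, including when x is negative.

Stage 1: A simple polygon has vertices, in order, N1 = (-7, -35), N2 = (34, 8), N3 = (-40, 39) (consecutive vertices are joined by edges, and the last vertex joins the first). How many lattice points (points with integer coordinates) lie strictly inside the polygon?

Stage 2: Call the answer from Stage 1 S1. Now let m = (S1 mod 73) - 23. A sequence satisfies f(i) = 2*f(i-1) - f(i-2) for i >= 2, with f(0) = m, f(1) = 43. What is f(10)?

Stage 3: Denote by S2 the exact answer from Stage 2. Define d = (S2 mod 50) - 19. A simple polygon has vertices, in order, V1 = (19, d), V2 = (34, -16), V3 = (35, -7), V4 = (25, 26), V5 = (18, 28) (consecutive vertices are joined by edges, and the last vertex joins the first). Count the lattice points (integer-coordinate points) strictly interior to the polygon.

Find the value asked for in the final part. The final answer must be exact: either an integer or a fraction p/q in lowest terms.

446

Stage 1: cross terms: (-7*8 - 34*-35)=1134, (34*39 - -40*8)=1646, (-40*-35 - -7*39)=1673; twice the area = |4453| = 4453; area = 4453/2; boundary points = 1 + 1 + 1 = 3; strictly interior points = area - boundary/2 + 1 = 2226; answer 2226
Stage 2: S1 = 2226; m = 13; f(2) = 2*(43) - 1*(13) = 73; iterating: f(2)=73, f(3)=103, f(4)=133, f(5)=163, f(6)=193, f(7)=223, f(8)=253, f(9)=283, f(10)=313; answer 313
Stage 3: S2 = 313; d = -6; cross terms: (19*-16 - 34*-6)=-100, (34*-7 - 35*-16)=322, (35*26 - 25*-7)=1085, (25*28 - 18*26)=232, (18*-6 - 19*28)=-640; twice the area = |899| = 899; area = 899/2; boundary points = 5 + 1 + 1 + 1 + 1 = 9; strictly interior points = area - boundary/2 + 1 = 446; answer 446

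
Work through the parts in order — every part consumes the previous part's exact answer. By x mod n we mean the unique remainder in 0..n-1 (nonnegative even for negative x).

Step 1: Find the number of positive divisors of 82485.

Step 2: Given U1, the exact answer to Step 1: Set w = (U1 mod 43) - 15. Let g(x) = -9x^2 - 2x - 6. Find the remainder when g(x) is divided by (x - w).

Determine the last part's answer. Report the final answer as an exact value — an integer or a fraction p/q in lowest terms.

-2641

Step 1: 82485 = 3^3 * 5 * 13 * 47; number of divisors = (3+1) * (1+1) * (1+1) * (1+1) = 32; answer 32
Step 2: U1 = 32; w = 17; remainder = value at the root: -9*(17)^2 - 2*(17)^1 - 6 = (-2601) + (-34) + (-6) = -2641; answer -2641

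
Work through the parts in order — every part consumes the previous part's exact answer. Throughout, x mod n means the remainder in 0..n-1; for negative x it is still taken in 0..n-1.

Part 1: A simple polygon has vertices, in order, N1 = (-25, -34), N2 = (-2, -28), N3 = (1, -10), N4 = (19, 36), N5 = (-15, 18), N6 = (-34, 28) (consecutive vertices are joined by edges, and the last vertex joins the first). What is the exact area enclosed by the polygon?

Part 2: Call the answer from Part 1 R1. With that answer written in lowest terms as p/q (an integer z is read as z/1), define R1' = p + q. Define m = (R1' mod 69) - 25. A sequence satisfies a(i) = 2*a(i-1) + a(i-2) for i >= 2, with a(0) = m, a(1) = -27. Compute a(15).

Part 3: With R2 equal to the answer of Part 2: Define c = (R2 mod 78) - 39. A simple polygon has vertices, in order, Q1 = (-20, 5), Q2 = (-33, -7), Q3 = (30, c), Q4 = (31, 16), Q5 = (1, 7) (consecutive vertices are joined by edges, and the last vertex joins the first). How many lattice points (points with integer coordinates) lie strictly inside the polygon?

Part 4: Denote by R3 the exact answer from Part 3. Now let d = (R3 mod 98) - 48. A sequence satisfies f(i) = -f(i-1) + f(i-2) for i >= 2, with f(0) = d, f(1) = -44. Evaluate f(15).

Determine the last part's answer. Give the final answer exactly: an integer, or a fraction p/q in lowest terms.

Part 1: cross terms: (-25*-28 - -2*-34)=632, (-2*-10 - 1*-28)=48, (1*36 - 19*-10)=226, (19*18 - -15*36)=882, (-15*28 - -34*18)=192, (-34*-34 - -25*28)=1856; twice the area = |3836| = 3836; area = 1918; answer 1918
Part 2: R1 = 1918; threaded value p + q = 1919; m = 31; a(2) = 2*(-27) + 1*(31) = -23; iterating: a(2)=-23, a(3)=-73, a(4)=-169, a(5)=-411, a(6)=-991, a(7)=-2393, a(8)=-5777, a(9)=-13947, a(10)=-33671, a(11)=-81289, a(12)=-196249, a(13)=-473787, a(14)=-1143823, a(15)=-2761433; answer -2761433
Part 3: R2 = -2761433; c = -38; cross terms: (-20*-7 - -33*5)=305, (-33*-38 - 30*-7)=1464, (30*16 - 31*-38)=1658, (31*7 - 1*16)=201, (1*5 - -20*7)=145; twice the area = |3773| = 3773; area = 3773/2; boundary points = 1 + 1 + 1 + 3 + 1 = 7; strictly interior points = area - boundary/2 + 1 = 1884; answer 1884
Part 4: R3 = 1884; d = -26; f(2) = -1*(-44) + 1*(-26) = 18; iterating: f(2)=18, f(3)=-62, f(4)=80, f(5)=-142, f(6)=222, f(7)=-364, f(8)=586, f(9)=-950, f(10)=1536, f(11)=-2486, f(12)=4022, f(13)=-6508, f(14)=10530, f(15)=-17038; answer -17038

-17038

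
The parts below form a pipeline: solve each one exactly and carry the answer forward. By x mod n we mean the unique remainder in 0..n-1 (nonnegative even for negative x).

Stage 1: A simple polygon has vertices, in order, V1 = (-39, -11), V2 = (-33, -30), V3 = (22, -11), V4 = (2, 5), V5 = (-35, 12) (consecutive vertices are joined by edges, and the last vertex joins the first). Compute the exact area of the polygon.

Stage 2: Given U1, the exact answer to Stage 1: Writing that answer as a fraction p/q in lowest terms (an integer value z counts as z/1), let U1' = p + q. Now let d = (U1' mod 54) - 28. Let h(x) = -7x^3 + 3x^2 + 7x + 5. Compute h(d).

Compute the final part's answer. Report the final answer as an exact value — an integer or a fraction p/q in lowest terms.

-72925

Stage 1: cross terms: (-39*-30 - -33*-11)=807, (-33*-11 - 22*-30)=1023, (22*5 - 2*-11)=132, (2*12 - -35*5)=199, (-35*-11 - -39*12)=853; twice the area = |3014| = 3014; area = 1507; answer 1507
Stage 2: U1 = 1507; threaded value p + q = 1508; d = 22; -7*(22)^3 + 3*(22)^2 + 7*(22)^1 + 5 = (-74536) + (1452) + (154) + (5) = -72925; answer -72925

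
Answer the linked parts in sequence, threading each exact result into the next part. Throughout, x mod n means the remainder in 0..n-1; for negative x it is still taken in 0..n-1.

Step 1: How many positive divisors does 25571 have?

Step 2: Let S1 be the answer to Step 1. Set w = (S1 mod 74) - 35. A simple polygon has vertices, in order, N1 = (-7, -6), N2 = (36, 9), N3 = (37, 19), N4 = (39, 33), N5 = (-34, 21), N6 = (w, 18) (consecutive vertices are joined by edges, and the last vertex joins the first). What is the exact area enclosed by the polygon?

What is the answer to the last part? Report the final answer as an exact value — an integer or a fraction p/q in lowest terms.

Step 1: 25571 = 7 * 13 * 281; number of divisors = (1+1) * (1+1) * (1+1) = 8; answer 8
Step 2: S1 = 8; w = -27; cross terms: (-7*9 - 36*-6)=153, (36*19 - 37*9)=351, (37*33 - 39*19)=480, (39*21 - -34*33)=1941, (-34*18 - -27*21)=-45, (-27*-6 - -7*18)=288; twice the area = |3168| = 3168; area = 1584; answer 1584

1584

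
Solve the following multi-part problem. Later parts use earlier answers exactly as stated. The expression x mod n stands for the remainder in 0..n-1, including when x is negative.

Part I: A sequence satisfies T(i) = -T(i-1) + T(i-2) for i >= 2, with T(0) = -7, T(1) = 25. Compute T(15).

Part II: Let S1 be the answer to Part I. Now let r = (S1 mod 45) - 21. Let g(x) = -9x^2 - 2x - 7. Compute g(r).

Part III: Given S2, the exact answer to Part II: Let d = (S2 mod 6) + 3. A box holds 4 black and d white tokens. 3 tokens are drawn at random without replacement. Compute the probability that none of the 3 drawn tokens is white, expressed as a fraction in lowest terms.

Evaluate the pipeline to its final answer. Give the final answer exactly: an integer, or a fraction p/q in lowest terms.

Part I: T(2) = -1*(25) + 1*(-7) = -32; iterating: T(2)=-32, T(3)=57, T(4)=-89, T(5)=146, T(6)=-235, T(7)=381, T(8)=-616, T(9)=997, T(10)=-1613, T(11)=2610, T(12)=-4223, T(13)=6833, T(14)=-11056, T(15)=17889; answer 17889
Part II: S1 = 17889; r = 3; -9*(3)^2 - 2*(3)^1 - 7 = (-81) + (-6) + (-7) = -94; answer -94
Part III: S2 = -94; d = 5; total draws C(9,3) = 84; favorable C(4,3) = 4; P = 1/21; answer 1/21

1/21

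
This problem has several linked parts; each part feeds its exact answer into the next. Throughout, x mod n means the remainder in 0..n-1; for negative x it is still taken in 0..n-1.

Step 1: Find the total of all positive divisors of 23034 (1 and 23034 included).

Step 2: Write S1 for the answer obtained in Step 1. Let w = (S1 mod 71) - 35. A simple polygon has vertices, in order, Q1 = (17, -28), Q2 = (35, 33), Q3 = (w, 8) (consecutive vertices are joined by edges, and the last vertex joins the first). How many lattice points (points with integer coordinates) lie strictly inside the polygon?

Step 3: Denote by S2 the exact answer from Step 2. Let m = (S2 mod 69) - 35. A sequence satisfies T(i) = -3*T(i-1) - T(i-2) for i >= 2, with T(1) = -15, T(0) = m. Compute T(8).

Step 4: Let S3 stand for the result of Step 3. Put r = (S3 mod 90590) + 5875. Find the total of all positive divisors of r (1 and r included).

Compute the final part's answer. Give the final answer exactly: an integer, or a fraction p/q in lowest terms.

Step 1: 23034 = 2 * 3 * 11 * 349; sigma = (1 + 2) * (1 + 3) * (1 + 11) * (1 + 349) = 3 * 4 * 12 * 350 = 50400; answer 50400
Step 2: S1 = 50400; w = 26; cross terms: (17*33 - 35*-28)=1541, (35*8 - 26*33)=-578, (26*-28 - 17*8)=-864; twice the area = |99| = 99; area = 99/2; boundary points = 1 + 1 + 9 = 11; strictly interior points = area - boundary/2 + 1 = 45; answer 45
Step 3: S2 = 45; m = 10; T(2) = -3*(-15) - 1*(10) = 35; iterating: T(2)=35, T(3)=-90, T(4)=235, T(5)=-615, T(6)=1610, T(7)=-4215, T(8)=11035; answer 11035
Step 4: S3 = 11035; r = 16910; 16910 = 2 * 5 * 19 * 89; sigma = (1 + 2) * (1 + 5) * (1 + 19) * (1 + 89) = 3 * 6 * 20 * 90 = 32400; answer 32400

32400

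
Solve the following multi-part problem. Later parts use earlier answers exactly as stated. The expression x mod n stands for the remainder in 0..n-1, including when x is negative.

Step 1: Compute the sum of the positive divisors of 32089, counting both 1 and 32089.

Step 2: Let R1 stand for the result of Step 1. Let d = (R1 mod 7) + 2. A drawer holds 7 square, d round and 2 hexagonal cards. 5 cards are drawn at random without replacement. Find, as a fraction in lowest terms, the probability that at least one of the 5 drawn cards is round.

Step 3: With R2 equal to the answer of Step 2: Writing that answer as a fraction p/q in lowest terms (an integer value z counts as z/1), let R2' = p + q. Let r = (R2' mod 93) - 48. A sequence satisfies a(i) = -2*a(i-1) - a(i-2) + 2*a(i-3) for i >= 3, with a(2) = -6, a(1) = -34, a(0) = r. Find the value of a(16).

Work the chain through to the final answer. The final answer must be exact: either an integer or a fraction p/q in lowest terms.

-40610

Step 1: 32089 is prime, so its only divisors are 1 and 32089; sigma = 1 + 32089 = 32090; answer 32090
Step 2: R1 = 32090; d = 4; total draws C(13,5) = 1287; complement C(9,5) = 126; favorable 1287 - 126 = 1161; P = 129/143; answer 129/143
Step 3: R2 = 129/143; threaded value p + q = 272; r = 38; a(3) = -2*(-6) - 1*(-34) + 2*(38) = 122; iterating: a(3)=122, a(4)=-306, a(5)=478, a(6)=-406, a(7)=-278, a(8)=1918, a(9)=-4370, a(10)=6266, a(11)=-4326, a(12)=-6354, a(13)=29566, a(14)=-61430, a(15)=80586, a(16)=-40610; answer -40610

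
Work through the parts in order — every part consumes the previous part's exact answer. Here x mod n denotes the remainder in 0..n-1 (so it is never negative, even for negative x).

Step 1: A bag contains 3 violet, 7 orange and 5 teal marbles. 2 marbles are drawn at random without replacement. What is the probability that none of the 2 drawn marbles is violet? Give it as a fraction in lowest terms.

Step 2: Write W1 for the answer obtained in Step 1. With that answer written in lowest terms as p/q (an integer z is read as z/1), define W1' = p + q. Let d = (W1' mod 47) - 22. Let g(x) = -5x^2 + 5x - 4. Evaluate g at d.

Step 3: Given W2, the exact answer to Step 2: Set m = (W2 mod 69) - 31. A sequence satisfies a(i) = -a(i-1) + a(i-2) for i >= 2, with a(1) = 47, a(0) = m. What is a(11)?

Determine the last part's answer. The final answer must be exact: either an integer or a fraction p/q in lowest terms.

Step 1: total draws C(15,2) = 105; favorable C(12,2) = 66; P = 22/35; answer 22/35
Step 2: W1 = 22/35; threaded value p + q = 57; d = -12; -5*(-12)^2 + 5*(-12)^1 - 4 = (-720) + (-60) + (-4) = -784; answer -784
Step 3: W2 = -784; m = 13; a(2) = -1*(47) + 1*(13) = -34; iterating: a(2)=-34, a(3)=81, a(4)=-115, a(5)=196, a(6)=-311, a(7)=507, a(8)=-818, a(9)=1325, a(10)=-2143, a(11)=3468; answer 3468

3468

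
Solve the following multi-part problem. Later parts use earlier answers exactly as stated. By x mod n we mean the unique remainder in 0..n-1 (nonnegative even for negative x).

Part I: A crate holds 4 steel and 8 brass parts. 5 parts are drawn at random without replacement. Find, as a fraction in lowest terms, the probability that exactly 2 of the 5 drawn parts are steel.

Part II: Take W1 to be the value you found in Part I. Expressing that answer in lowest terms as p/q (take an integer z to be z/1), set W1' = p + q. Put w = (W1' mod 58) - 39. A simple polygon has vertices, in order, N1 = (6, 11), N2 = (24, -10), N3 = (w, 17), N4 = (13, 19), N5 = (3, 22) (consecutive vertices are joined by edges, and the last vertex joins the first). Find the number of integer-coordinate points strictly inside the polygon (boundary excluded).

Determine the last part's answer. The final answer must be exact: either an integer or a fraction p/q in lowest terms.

110

Part I: total draws C(12,5) = 792; favorable C(4,2)*C(8,3) = 336; P = 14/33; answer 14/33
Part II: W1 = 14/33; threaded value p + q = 47; w = 8; cross terms: (6*-10 - 24*11)=-324, (24*17 - 8*-10)=488, (8*19 - 13*17)=-69, (13*22 - 3*19)=229, (3*11 - 6*22)=-99; twice the area = |225| = 225; area = 225/2; boundary points = 3 + 1 + 1 + 1 + 1 = 7; strictly interior points = area - boundary/2 + 1 = 110; answer 110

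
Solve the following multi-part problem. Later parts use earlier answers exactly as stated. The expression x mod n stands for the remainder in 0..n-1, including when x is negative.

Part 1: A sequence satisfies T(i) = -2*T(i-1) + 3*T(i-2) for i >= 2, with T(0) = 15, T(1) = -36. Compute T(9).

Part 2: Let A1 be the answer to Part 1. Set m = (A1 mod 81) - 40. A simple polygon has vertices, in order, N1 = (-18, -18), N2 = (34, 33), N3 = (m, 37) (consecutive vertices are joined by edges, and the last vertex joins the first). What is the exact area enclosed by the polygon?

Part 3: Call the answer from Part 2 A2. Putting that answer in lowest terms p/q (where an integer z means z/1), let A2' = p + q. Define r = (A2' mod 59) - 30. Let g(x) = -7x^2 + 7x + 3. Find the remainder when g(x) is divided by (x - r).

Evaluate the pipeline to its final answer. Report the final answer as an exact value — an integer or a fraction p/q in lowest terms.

Part 1: T(2) = -2*(-36) + 3*(15) = 117; iterating: T(2)=117, T(3)=-342, T(4)=1035, T(5)=-3096, T(6)=9297, T(7)=-27882, T(8)=83655, T(9)=-250956; answer -250956
Part 2: A1 = -250956; m = 23; cross terms: (-18*33 - 34*-18)=18, (34*37 - 23*33)=499, (23*-18 - -18*37)=252; twice the area = |769| = 769; area = 769/2; answer 769/2
Part 3: A2 = 769/2; threaded value p + q = 771; r = -26; remainder = value at the root: -7*(-26)^2 + 7*(-26)^1 + 3 = (-4732) + (-182) + (3) = -4911; answer -4911

-4911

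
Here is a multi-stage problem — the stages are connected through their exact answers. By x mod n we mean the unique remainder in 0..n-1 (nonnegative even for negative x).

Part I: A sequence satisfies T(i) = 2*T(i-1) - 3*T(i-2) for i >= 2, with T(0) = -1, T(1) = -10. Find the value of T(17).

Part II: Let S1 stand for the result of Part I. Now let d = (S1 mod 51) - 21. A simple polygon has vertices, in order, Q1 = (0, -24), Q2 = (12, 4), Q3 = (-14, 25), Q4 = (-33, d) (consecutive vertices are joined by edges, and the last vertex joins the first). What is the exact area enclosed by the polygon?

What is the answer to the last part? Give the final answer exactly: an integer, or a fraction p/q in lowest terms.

1981/2

Part I: T(2) = 2*(-10) - 3*(-1) = -17; iterating: T(2)=-17, T(3)=-4, T(4)=43, T(5)=98, T(6)=67, T(7)=-160, T(8)=-521, T(9)=-562, T(10)=439, T(11)=2564, T(12)=3811, T(13)=-70, T(14)=-11573, T(15)=-22936, T(16)=-11153, T(17)=46502; answer 46502
Part II: S1 = 46502; d = 20; cross terms: (0*4 - 12*-24)=288, (12*25 - -14*4)=356, (-14*20 - -33*25)=545, (-33*-24 - 0*20)=792; twice the area = |1981| = 1981; area = 1981/2; answer 1981/2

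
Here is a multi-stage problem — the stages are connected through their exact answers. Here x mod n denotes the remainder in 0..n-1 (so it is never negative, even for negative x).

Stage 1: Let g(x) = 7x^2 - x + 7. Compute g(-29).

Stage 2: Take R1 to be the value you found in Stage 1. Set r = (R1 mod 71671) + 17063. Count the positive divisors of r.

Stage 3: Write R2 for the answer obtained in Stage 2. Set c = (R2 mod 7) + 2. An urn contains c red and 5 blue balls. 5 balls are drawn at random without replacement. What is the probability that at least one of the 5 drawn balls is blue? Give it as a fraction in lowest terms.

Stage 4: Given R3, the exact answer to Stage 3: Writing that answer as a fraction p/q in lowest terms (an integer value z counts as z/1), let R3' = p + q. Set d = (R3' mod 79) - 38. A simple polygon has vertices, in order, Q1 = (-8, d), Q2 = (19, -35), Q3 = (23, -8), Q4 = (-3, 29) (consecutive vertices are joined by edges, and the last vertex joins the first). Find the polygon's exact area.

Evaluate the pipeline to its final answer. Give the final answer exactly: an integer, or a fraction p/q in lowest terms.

Stage 1: 7*(-29)^2 - 1*(-29)^1 + 7 = (5887) + (29) + (7) = 5923; answer 5923
Stage 2: R1 = 5923; r = 22986; 22986 = 2 * 3^2 * 1277; number of divisors = (1+1) * (2+1) * (1+1) = 12; answer 12
Stage 3: R2 = 12; c = 7; total draws C(12,5) = 792; complement C(7,5) = 21; favorable 792 - 21 = 771; P = 257/264; answer 257/264
Stage 4: R3 = 257/264; threaded value p + q = 521; d = 9; cross terms: (-8*-35 - 19*9)=109, (19*-8 - 23*-35)=653, (23*29 - -3*-8)=643, (-3*9 - -8*29)=205; twice the area = |1610| = 1610; area = 805; answer 805

805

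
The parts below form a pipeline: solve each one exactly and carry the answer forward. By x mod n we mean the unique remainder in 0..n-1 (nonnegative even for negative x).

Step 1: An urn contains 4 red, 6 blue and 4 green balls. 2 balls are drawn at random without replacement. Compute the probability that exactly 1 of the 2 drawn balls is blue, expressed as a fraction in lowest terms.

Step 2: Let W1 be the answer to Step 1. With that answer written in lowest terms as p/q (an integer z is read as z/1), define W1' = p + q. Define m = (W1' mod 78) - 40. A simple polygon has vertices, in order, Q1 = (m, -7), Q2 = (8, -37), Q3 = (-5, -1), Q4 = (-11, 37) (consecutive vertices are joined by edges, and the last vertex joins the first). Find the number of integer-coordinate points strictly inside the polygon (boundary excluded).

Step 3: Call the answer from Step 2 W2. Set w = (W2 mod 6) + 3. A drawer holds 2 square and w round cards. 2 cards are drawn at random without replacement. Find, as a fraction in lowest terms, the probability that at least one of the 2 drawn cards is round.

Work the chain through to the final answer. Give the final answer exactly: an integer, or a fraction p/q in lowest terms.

20/21

Step 1: total draws C(14,2) = 91; favorable C(6,1)*C(8,1) = 48; P = 48/91; answer 48/91
Step 2: W1 = 48/91; threaded value p + q = 139; m = 21; cross terms: (21*-37 - 8*-7)=-721, (8*-1 - -5*-37)=-193, (-5*37 - -11*-1)=-196, (-11*-7 - 21*37)=-700; twice the area = |-1810| = 1810; area = 905; boundary points = 1 + 1 + 2 + 4 = 8; strictly interior points = area - boundary/2 + 1 = 902; answer 902
Step 3: W2 = 902; w = 5; total draws C(7,2) = 21; complement C(2,2) = 1; favorable 21 - 1 = 20; P = 20/21; answer 20/21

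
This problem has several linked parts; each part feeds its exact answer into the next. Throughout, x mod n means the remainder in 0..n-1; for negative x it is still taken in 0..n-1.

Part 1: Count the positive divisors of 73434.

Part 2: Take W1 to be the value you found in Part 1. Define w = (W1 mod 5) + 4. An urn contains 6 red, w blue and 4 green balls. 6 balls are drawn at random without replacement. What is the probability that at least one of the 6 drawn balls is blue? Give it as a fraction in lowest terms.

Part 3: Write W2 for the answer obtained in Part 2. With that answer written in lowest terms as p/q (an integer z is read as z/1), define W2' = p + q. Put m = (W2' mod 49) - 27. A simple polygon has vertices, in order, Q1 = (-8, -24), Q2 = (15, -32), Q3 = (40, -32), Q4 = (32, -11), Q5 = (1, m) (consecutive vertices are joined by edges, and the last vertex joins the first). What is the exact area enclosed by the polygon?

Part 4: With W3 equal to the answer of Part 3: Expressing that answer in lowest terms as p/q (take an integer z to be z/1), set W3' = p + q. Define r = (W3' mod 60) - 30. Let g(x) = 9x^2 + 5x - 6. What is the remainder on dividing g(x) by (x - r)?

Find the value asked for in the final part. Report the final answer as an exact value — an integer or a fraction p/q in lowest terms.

-2

Part 1: 73434 = 2 * 3 * 12239; number of divisors = (1+1) * (1+1) * (1+1) = 8; answer 8
Part 2: W1 = 8; w = 7; total draws C(17,6) = 12376; complement C(10,6) = 210; favorable 12376 - 210 = 12166; P = 869/884; answer 869/884
Part 3: W2 = 869/884; threaded value p + q = 1753; m = 11; cross terms: (-8*-32 - 15*-24)=616, (15*-32 - 40*-32)=800, (40*-11 - 32*-32)=584, (32*11 - 1*-11)=363, (1*-24 - -8*11)=64; twice the area = |2427| = 2427; area = 2427/2; answer 2427/2
Part 4: W3 = 2427/2; threaded value p + q = 2429; r = -1; remainder = value at the root: 9*(-1)^2 + 5*(-1)^1 - 6 = (9) + (-5) + (-6) = -2; answer -2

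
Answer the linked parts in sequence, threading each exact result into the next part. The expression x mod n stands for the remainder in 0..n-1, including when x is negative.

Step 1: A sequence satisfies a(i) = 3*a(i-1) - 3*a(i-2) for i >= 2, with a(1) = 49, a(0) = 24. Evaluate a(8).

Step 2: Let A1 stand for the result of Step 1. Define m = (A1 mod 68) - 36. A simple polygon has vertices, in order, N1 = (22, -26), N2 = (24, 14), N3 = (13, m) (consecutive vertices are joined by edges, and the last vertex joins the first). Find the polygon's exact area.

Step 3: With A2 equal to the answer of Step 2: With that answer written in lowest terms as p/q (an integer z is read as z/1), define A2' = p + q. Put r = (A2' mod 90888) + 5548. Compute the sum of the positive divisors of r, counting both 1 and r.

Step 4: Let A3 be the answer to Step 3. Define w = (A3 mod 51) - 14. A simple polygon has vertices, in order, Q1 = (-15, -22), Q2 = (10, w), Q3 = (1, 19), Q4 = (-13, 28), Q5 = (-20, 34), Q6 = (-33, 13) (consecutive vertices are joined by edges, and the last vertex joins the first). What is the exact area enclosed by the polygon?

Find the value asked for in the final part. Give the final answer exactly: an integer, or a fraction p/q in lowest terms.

1381

Step 1: a(2) = 3*(49) - 3*(24) = 75; iterating: a(2)=75, a(3)=78, a(4)=9, a(5)=-207, a(6)=-648, a(7)=-1323, a(8)=-2025; answer -2025
Step 2: A1 = -2025; m = -21; cross terms: (22*14 - 24*-26)=932, (24*-21 - 13*14)=-686, (13*-26 - 22*-21)=124; twice the area = |370| = 370; area = 185; answer 185
Step 3: A2 = 185; threaded value p + q = 186; r = 5734; 5734 = 2 * 47 * 61; sigma = (1 + 2) * (1 + 47) * (1 + 61) = 3 * 48 * 62 = 8928; answer 8928
Step 4: A3 = 8928; w = -11; cross terms: (-15*-11 - 10*-22)=385, (10*19 - 1*-11)=201, (1*28 - -13*19)=275, (-13*34 - -20*28)=118, (-20*13 - -33*34)=862, (-33*-22 - -15*13)=921; twice the area = |2762| = 2762; area = 1381; answer 1381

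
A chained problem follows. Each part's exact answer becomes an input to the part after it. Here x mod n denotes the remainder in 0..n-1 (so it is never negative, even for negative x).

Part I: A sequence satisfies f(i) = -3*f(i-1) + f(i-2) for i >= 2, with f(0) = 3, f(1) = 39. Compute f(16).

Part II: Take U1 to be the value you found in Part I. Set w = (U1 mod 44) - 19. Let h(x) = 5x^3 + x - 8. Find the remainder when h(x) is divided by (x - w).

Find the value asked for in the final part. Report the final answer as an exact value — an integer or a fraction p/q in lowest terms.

Part I: f(2) = -3*(39) + 1*(3) = -114; iterating: f(2)=-114, f(3)=381, f(4)=-1257, f(5)=4152, f(6)=-13713, f(7)=45291, f(8)=-149586, f(9)=494049, f(10)=-1631733, f(11)=5389248, f(12)=-17799477, f(13)=58787679, f(14)=-194162514, f(15)=641275221, f(16)=-2117988177; answer -2117988177
Part II: U1 = -2117988177; w = -16; remainder = value at the root: 5*(-16)^3 + 1*(-16)^1 - 8 = (-20480) + (-16) + (-8) = -20504; answer -20504

-20504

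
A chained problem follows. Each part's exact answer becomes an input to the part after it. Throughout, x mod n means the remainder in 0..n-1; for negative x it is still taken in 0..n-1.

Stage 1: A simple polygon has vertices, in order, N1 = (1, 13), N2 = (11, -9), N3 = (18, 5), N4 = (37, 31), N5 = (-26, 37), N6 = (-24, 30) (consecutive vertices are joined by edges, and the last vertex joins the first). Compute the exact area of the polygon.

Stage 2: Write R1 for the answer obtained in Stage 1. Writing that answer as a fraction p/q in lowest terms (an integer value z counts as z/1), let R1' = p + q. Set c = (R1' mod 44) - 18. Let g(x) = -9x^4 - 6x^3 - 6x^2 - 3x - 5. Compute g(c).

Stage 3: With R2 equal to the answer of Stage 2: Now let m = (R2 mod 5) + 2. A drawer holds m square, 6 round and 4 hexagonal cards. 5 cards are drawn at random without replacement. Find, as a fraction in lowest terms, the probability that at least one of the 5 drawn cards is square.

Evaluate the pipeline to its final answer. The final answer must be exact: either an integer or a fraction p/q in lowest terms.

Stage 1: cross terms: (1*-9 - 11*13)=-152, (11*5 - 18*-9)=217, (18*31 - 37*5)=373, (37*37 - -26*31)=2175, (-26*30 - -24*37)=108, (-24*13 - 1*30)=-342; twice the area = |2379| = 2379; area = 2379/2; answer 2379/2
Stage 2: R1 = 2379/2; threaded value p + q = 2381; c = -13; -9*(-13)^4 - 6*(-13)^3 - 6*(-13)^2 - 3*(-13)^1 - 5 = (-257049) + (13182) + (-1014) + (39) + (-5) = -244847; answer -244847
Stage 3: R2 = -244847; m = 5; total draws C(15,5) = 3003; complement C(10,5) = 252; favorable 3003 - 252 = 2751; P = 131/143; answer 131/143

131/143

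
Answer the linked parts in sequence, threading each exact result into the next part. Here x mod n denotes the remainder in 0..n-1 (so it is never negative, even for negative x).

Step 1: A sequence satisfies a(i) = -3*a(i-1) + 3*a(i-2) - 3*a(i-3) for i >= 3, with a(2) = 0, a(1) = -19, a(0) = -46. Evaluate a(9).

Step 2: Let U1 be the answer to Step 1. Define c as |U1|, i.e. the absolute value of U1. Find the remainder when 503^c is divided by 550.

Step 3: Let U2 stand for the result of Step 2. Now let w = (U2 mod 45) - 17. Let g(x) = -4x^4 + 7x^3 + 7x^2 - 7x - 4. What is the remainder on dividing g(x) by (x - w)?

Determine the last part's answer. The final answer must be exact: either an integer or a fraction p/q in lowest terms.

Step 1: a(3) = -3*(0) + 3*(-19) - 3*(-46) = 81; iterating: a(3)=81, a(4)=-186, a(5)=801, a(6)=-3204, a(7)=12573, a(8)=-49734, a(9)=196533; answer 196533
Step 2: U1 = 196533; c = 196533; squarings mod 550: 503^1=503, 503^2=9, 503^4=81, 503^8=511, 503^16=421, 503^32=141, 503^64=81, 503^128=511, 503^256=421, 503^512=141, 503^1024=81, 503^2048=511, 503^4096=421, 503^8192=141, 503^16384=81, 503^32768=511, 503^65536=421, 503^131072=141; 503^196533 = 503^1 * 503^4 * 503^16 * 503^32 * 503^128 * 503^256 * 503^512 * 503^1024 * 503^2048 * 503^4096 * 503^8192 * 503^16384 * 503^32768 * 503^131072 = 523 (mod 550); answer 523
Step 3: U2 = 523; w = 11; remainder = value at the root: -4*(11)^4 + 7*(11)^3 + 7*(11)^2 - 7*(11)^1 - 4 = (-58564) + (9317) + (847) + (-77) + (-4) = -48481; answer -48481

-48481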